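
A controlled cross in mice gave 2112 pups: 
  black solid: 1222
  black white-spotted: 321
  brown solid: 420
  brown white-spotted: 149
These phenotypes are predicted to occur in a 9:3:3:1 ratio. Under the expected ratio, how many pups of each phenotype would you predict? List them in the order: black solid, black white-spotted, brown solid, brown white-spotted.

1188, 396, 396, 132

The 9:3:3:1 ratio has 16 parts, so with N = 2112 the expected counts are:
  black solid: 2112 × 9/16 = 1188
  black white-spotted: 2112 × 3/16 = 396
  brown solid: 2112 × 3/16 = 396
  brown white-spotted: 2112 × 1/16 = 132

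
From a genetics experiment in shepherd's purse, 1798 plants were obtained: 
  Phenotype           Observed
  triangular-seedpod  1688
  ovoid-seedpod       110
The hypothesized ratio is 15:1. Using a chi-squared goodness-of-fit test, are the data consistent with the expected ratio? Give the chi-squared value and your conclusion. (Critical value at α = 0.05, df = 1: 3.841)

Expected counts for N = 1798 under a 15:1 ratio (total parts = 16):
  triangular-seedpod: 1798 × 15/16 = 1685.625
  ovoid-seedpod: 1798 × 1/16 = 112.375
χ² = Σ (O − E)² / E
  triangular-seedpod: (1688 − 1685.625)² / 1685.625 = 0.0033
  ovoid-seedpod: (110 − 112.375)² / 112.375 = 0.0502
χ² = 0.0033 + 0.0502 = 0.0535 ≈ 0.054
Degrees of freedom = 2 − 1 = 1; critical value at α = 0.05 is 3.841.
Since 0.054 < 3.841, we fail to reject the null hypothesis — the data are consistent with the 15:1 ratio.

0.054; consistent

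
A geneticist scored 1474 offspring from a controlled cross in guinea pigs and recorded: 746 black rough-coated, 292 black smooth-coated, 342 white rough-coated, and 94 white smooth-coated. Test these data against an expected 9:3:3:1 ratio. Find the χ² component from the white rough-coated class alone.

Total ratio parts = 16. Expected numbers out of 1474:
  black rough-coated: 1474 × 9/16 = 829.125
  black smooth-coated: 1474 × 3/16 = 276.375
  white rough-coated: 1474 × 3/16 = 276.375
  white smooth-coated: 1474 × 1/16 = 92.125
Contribution of white rough-coated: (342 − 276.375)² / 276.375 = 15.5826

15.583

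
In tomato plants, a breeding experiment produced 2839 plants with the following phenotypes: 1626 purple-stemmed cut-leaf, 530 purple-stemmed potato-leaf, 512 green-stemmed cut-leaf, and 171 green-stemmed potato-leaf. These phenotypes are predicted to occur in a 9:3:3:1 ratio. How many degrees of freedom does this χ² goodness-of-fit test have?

3

A goodness-of-fit test with 4 phenotype classes has df = 4 − 1 = 3.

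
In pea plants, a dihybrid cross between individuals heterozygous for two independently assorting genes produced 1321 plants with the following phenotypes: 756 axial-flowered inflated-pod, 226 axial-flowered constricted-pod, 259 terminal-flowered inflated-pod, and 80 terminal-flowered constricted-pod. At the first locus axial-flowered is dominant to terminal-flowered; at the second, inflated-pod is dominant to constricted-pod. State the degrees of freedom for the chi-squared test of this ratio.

3

A dihybrid F₂ with independent assortment and complete dominance at both loci gives a 9:3:3:1 phenotypic ratio.
A goodness-of-fit test with 4 phenotype classes has df = 4 − 1 = 3.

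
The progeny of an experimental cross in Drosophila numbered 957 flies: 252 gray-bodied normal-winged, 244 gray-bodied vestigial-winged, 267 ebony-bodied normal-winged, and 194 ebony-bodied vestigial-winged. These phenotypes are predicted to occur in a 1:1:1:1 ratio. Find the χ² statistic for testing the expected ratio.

12.551

Under the 1:1:1:1 hypothesis (Σ ratio = 4, N = 957):
  gray-bodied normal-winged: 957 × 1/4 = 239.25
  gray-bodied vestigial-winged: 957 × 1/4 = 239.25
  ebony-bodied normal-winged: 957 × 1/4 = 239.25
  ebony-bodied vestigial-winged: 957 × 1/4 = 239.25
χ² = Σ (O − E)² / E
  gray-bodied normal-winged: (252 − 239.25)² / 239.25 = 0.6795
  gray-bodied vestigial-winged: (244 − 239.25)² / 239.25 = 0.0943
  ebony-bodied normal-winged: (267 − 239.25)² / 239.25 = 3.2187
  ebony-bodied vestigial-winged: (194 − 239.25)² / 239.25 = 8.5583
χ² = 0.6795 + 0.0943 + 3.2187 + 8.5583 = 12.5508 ≈ 12.551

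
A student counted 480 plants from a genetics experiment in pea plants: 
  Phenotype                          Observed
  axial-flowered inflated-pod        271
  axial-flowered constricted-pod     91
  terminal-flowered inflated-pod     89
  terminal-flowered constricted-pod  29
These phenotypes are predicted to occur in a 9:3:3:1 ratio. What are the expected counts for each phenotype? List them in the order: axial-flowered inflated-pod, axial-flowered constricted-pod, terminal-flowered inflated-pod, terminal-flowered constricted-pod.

270, 90, 90, 30

Total ratio parts = 16. Expected numbers out of 480:
  axial-flowered inflated-pod: 480 × 9/16 = 270
  axial-flowered constricted-pod: 480 × 3/16 = 90
  terminal-flowered inflated-pod: 480 × 3/16 = 90
  terminal-flowered constricted-pod: 480 × 1/16 = 30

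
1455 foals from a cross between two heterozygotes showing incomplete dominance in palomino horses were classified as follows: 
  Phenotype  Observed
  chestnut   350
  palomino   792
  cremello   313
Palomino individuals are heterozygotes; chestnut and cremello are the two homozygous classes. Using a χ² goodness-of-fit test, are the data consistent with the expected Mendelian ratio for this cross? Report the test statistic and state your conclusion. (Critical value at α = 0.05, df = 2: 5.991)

13.319; not consistent

With incomplete dominance, a heterozygote × heterozygote cross gives a 1:2:1 phenotypic ratio.
Total ratio parts = 4. Expected numbers out of 1455:
  chestnut: 1455 × 1/4 = 363.75
  palomino: 1455 × 2/4 = 727.5
  cremello: 1455 × 1/4 = 363.75
χ² = Σ (O − E)² / E
  chestnut: (350 − 363.75)² / 363.75 = 0.5198
  palomino: (792 − 727.5)² / 727.5 = 5.7186
  cremello: (313 − 363.75)² / 363.75 = 7.0806
χ² = 0.5198 + 5.7186 + 7.0806 = 13.319
Degrees of freedom = 3 − 1 = 2; critical value at α = 0.05 is 5.991.
Since 13.319 > 5.991, we reject the null hypothesis — the data do not fit the 1:2:1 ratio.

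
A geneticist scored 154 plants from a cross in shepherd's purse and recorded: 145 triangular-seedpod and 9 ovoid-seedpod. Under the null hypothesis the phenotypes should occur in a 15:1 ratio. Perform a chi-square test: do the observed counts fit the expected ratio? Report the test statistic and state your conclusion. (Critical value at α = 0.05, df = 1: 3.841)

0.043; consistent

Total ratio parts = 16. Expected numbers out of 154:
  triangular-seedpod: 154 × 15/16 = 144.375
  ovoid-seedpod: 154 × 1/16 = 9.625
χ² = Σ (O − E)² / E
  triangular-seedpod: (145 − 144.375)² / 144.375 = 0.0027
  ovoid-seedpod: (9 − 9.625)² / 9.625 = 0.0406
χ² = 0.0027 + 0.0406 = 0.0433 ≈ 0.043
Degrees of freedom = 2 − 1 = 1; critical value at α = 0.05 is 3.841.
Since 0.043 < 3.841, we fail to reject the null hypothesis — the data are consistent with the 15:1 ratio.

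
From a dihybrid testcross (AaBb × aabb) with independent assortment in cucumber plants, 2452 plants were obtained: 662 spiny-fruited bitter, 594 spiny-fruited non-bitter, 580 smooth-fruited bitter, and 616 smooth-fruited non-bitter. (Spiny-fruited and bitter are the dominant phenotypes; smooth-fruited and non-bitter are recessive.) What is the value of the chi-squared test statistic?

A dihybrid testcross with independent assortment gives a 1:1:1:1 ratio.
Expected counts for N = 2452 under a 1:1:1:1 ratio (total parts = 4):
  spiny-fruited bitter: 2452 × 1/4 = 613
  spiny-fruited non-bitter: 2452 × 1/4 = 613
  smooth-fruited bitter: 2452 × 1/4 = 613
  smooth-fruited non-bitter: 2452 × 1/4 = 613
χ² = Σ (O − E)² / E
  spiny-fruited bitter: (662 − 613)² / 613 = 3.9168
  spiny-fruited non-bitter: (594 − 613)² / 613 = 0.5889
  smooth-fruited bitter: (580 − 613)² / 613 = 1.7765
  smooth-fruited non-bitter: (616 − 613)² / 613 = 0.0147
χ² = 3.9168 + 0.5889 + 1.7765 + 0.0147 = 6.2969 ≈ 6.297

6.297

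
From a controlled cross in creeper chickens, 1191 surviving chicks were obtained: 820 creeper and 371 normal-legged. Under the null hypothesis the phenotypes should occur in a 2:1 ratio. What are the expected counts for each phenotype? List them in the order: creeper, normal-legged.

The 2:1 ratio has 3 parts, so with N = 1191 the expected counts are:
  creeper: 1191 × 2/3 = 794
  normal-legged: 1191 × 1/3 = 397

794, 397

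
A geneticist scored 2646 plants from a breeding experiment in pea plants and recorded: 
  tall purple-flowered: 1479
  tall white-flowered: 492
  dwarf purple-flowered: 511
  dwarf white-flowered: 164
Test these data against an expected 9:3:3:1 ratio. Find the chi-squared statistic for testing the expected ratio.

Under the 9:3:3:1 hypothesis (Σ ratio = 16, N = 2646):
  tall purple-flowered: 2646 × 9/16 = 1488.375
  tall white-flowered: 2646 × 3/16 = 496.125
  dwarf purple-flowered: 2646 × 3/16 = 496.125
  dwarf white-flowered: 2646 × 1/16 = 165.375
χ² = Σ (O − E)² / E
  tall purple-flowered: (1479 − 1488.375)² / 1488.375 = 0.0591
  tall white-flowered: (492 − 496.125)² / 496.125 = 0.0343
  dwarf purple-flowered: (511 − 496.125)² / 496.125 = 0.4460
  dwarf white-flowered: (164 − 165.375)² / 165.375 = 0.0114
χ² = 0.0591 + 0.0343 + 0.4460 + 0.0114 = 0.5508 ≈ 0.551

0.551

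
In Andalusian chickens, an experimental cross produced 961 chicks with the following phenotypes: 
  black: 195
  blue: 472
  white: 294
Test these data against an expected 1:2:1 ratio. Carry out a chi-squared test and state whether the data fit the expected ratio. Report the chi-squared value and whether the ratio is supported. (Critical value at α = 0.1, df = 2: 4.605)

The 1:2:1 ratio has 4 parts, so with N = 961 the expected counts are:
  black: 961 × 1/4 = 240.25
  blue: 961 × 2/4 = 480.5
  white: 961 × 1/4 = 240.25
χ² = Σ (O − E)² / E
  black: (195 − 240.25)² / 240.25 = 8.5226
  blue: (472 − 480.5)² / 480.5 = 0.1504
  white: (294 − 240.25)² / 240.25 = 12.0252
χ² = 8.5226 + 0.1504 + 12.0252 = 20.6982 ≈ 20.698
Degrees of freedom = 3 − 1 = 2; critical value at α = 0.1 is 4.605.
Since 20.698 > 4.605, we reject the null hypothesis — the data do not fit the 1:2:1 ratio.

20.698; not consistent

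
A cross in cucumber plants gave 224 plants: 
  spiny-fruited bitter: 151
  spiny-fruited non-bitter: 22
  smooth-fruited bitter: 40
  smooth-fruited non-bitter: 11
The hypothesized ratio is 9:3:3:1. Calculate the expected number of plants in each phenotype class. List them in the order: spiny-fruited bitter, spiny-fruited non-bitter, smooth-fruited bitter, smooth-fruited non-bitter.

126, 42, 42, 14

Under the 9:3:3:1 hypothesis (Σ ratio = 16, N = 224):
  spiny-fruited bitter: 224 × 9/16 = 126
  spiny-fruited non-bitter: 224 × 3/16 = 42
  smooth-fruited bitter: 224 × 3/16 = 42
  smooth-fruited non-bitter: 224 × 1/16 = 14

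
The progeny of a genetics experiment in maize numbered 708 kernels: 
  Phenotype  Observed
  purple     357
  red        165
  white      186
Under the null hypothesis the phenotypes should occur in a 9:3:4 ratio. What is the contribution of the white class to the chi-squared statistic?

Under the 9:3:4 hypothesis (Σ ratio = 16, N = 708):
  purple: 708 × 9/16 = 398.25
  red: 708 × 3/16 = 132.75
  white: 708 × 4/16 = 177
Contribution of white: (186 − 177)² / 177 = 0.4576

0.458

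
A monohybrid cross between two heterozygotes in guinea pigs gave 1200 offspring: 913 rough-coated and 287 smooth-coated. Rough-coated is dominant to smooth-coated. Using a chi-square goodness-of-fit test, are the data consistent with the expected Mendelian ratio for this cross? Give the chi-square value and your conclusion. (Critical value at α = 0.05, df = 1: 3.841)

0.751; consistent

For a monohybrid cross between heterozygotes with complete dominance, the expected phenotypic ratio is 3:1.
Total ratio parts = 4. Expected numbers out of 1200:
  rough-coated: 1200 × 3/4 = 900
  smooth-coated: 1200 × 1/4 = 300
χ² = Σ (O − E)² / E
  rough-coated: (913 − 900)² / 900 = 0.1878
  smooth-coated: (287 − 300)² / 300 = 0.5633
χ² = 0.1878 + 0.5633 = 0.7511 ≈ 0.751
Degrees of freedom = 2 − 1 = 1; critical value at α = 0.05 is 3.841.
Since 0.751 < 3.841, we fail to reject the null hypothesis — the data are consistent with the 3:1 ratio.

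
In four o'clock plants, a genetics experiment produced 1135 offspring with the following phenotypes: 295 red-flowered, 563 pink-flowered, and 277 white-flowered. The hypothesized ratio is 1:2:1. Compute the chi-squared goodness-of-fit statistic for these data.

Total ratio parts = 4. Expected numbers out of 1135:
  red-flowered: 1135 × 1/4 = 283.75
  pink-flowered: 1135 × 2/4 = 567.5
  white-flowered: 1135 × 1/4 = 283.75
χ² = Σ (O − E)² / E
  red-flowered: (295 − 283.75)² / 283.75 = 0.4460
  pink-flowered: (563 − 567.5)² / 567.5 = 0.0357
  white-flowered: (277 − 283.75)² / 283.75 = 0.1606
χ² = 0.4460 + 0.0357 + 0.1606 = 0.6423 ≈ 0.642

0.642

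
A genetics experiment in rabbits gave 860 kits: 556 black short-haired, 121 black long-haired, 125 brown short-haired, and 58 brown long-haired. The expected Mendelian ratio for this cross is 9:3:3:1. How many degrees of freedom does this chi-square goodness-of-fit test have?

A goodness-of-fit test with 4 phenotype classes has df = 4 − 1 = 3.

3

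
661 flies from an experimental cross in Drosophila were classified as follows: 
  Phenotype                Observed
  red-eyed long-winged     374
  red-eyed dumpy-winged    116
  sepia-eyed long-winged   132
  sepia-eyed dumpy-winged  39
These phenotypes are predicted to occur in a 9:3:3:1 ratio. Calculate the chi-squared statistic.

1.175

Under the 9:3:3:1 hypothesis (Σ ratio = 16, N = 661):
  red-eyed long-winged: 661 × 9/16 = 371.8125
  red-eyed dumpy-winged: 661 × 3/16 = 123.9375
  sepia-eyed long-winged: 661 × 3/16 = 123.9375
  sepia-eyed dumpy-winged: 661 × 1/16 = 41.3125
χ² = Σ (O − E)² / E
  red-eyed long-winged: (374 − 371.8125)² / 371.8125 = 0.0129
  red-eyed dumpy-winged: (116 − 123.9375)² / 123.9375 = 0.5084
  sepia-eyed long-winged: (132 − 123.9375)² / 123.9375 = 0.5245
  sepia-eyed dumpy-winged: (39 − 41.3125)² / 41.3125 = 0.1294
χ² = 0.0129 + 0.5084 + 0.5245 + 0.1294 = 1.1752 ≈ 1.175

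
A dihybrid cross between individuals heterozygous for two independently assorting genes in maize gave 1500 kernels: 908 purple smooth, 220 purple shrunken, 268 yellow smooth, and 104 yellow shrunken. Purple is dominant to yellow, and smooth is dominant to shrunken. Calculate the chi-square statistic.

A dihybrid F₂ with independent assortment and complete dominance at both loci gives a 9:3:3:1 phenotypic ratio.
Total ratio parts = 16. Expected numbers out of 1500:
  purple smooth: 1500 × 9/16 = 843.75
  purple shrunken: 1500 × 3/16 = 281.25
  yellow smooth: 1500 × 3/16 = 281.25
  yellow shrunken: 1500 × 1/16 = 93.75
χ² = Σ (O − E)² / E
  purple smooth: (908 − 843.75)² / 843.75 = 4.8925
  purple shrunken: (220 − 281.25)² / 281.25 = 13.3389
  yellow smooth: (268 − 281.25)² / 281.25 = 0.6242
  yellow shrunken: (104 − 93.75)² / 93.75 = 1.1207
χ² = 4.8925 + 13.3389 + 0.6242 + 1.1207 = 19.9763 ≈ 19.976

19.976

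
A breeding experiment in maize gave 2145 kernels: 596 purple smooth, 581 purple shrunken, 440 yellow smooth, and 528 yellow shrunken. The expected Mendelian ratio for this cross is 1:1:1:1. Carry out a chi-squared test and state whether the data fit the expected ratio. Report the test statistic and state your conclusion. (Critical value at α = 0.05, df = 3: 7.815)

27.794; not consistent

The 1:1:1:1 ratio has 4 parts, so with N = 2145 the expected counts are:
  purple smooth: 2145 × 1/4 = 536.25
  purple shrunken: 2145 × 1/4 = 536.25
  yellow smooth: 2145 × 1/4 = 536.25
  yellow shrunken: 2145 × 1/4 = 536.25
χ² = Σ (O − E)² / E
  purple smooth: (596 − 536.25)² / 536.25 = 6.6575
  purple shrunken: (581 − 536.25)² / 536.25 = 3.7344
  yellow smooth: (440 − 536.25)² / 536.25 = 17.2756
  yellow shrunken: (528 − 536.25)² / 536.25 = 0.1269
χ² = 6.6575 + 3.7344 + 17.2756 + 0.1269 = 27.7944 ≈ 27.794
Degrees of freedom = 4 − 1 = 3; critical value at α = 0.05 is 7.815.
Since 27.794 > 7.815, we reject the null hypothesis — the data do not fit the 1:1:1:1 ratio.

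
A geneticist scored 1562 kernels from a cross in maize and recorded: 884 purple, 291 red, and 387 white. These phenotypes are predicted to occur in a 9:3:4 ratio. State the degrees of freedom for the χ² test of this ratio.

A goodness-of-fit test with 3 phenotype classes has df = 3 − 1 = 2.

2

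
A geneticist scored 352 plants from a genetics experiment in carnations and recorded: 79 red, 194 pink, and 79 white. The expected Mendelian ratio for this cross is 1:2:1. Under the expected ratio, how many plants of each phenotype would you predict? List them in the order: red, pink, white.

88, 176, 88

Under the 1:2:1 hypothesis (Σ ratio = 4, N = 352):
  red: 352 × 1/4 = 88
  pink: 352 × 2/4 = 176
  white: 352 × 1/4 = 88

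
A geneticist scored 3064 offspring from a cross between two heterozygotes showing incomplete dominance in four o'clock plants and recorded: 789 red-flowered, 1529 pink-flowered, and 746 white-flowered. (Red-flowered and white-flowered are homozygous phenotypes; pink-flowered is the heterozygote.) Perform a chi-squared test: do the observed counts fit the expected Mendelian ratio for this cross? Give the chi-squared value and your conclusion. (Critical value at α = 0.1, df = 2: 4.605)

With incomplete dominance, a heterozygote × heterozygote cross gives a 1:2:1 phenotypic ratio.
The 1:2:1 ratio has 4 parts, so with N = 3064 the expected counts are:
  red-flowered: 3064 × 1/4 = 766
  pink-flowered: 3064 × 2/4 = 1532
  white-flowered: 3064 × 1/4 = 766
χ² = Σ (O − E)² / E
  red-flowered: (789 − 766)² / 766 = 0.6906
  pink-flowered: (1529 − 1532)² / 1532 = 0.0059
  white-flowered: (746 − 766)² / 766 = 0.5222
χ² = 0.6906 + 0.0059 + 0.5222 = 1.2187 ≈ 1.219
Degrees of freedom = 3 − 1 = 2; critical value at α = 0.1 is 4.605.
Since 1.219 < 4.605, we fail to reject the null hypothesis — the data are consistent with the 1:2:1 ratio.

1.219; consistent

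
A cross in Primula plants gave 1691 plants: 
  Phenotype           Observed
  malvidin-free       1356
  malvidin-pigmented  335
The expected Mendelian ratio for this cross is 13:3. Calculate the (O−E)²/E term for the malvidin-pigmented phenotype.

1.015

The 13:3 ratio has 16 parts, so with N = 1691 the expected counts are:
  malvidin-free: 1691 × 13/16 = 1373.9375
  malvidin-pigmented: 1691 × 3/16 = 317.0625
Contribution of malvidin-pigmented: (335 − 317.0625)² / 317.0625 = 1.0148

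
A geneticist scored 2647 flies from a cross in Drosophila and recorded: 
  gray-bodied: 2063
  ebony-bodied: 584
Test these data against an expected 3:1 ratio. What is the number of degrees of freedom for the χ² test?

1

A goodness-of-fit test with 2 phenotype classes has df = 2 − 1 = 1.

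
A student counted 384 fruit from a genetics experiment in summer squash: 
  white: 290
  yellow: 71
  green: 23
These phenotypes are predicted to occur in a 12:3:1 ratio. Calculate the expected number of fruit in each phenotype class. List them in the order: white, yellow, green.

The 12:3:1 ratio has 16 parts, so with N = 384 the expected counts are:
  white: 384 × 12/16 = 288
  yellow: 384 × 3/16 = 72
  green: 384 × 1/16 = 24

288, 72, 24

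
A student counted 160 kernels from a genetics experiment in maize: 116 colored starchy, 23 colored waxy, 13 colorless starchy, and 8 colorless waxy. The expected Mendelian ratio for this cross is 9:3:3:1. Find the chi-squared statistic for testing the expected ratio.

19.178

The 9:3:3:1 ratio has 16 parts, so with N = 160 the expected counts are:
  colored starchy: 160 × 9/16 = 90
  colored waxy: 160 × 3/16 = 30
  colorless starchy: 160 × 3/16 = 30
  colorless waxy: 160 × 1/16 = 10
χ² = Σ (O − E)² / E
  colored starchy: (116 − 90)² / 90 = 7.5111
  colored waxy: (23 − 30)² / 30 = 1.6333
  colorless starchy: (13 − 30)² / 30 = 9.6333
  colorless waxy: (8 − 10)² / 10 = 0.4000
χ² = 7.5111 + 1.6333 + 9.6333 + 0.4000 = 19.1777 ≈ 19.178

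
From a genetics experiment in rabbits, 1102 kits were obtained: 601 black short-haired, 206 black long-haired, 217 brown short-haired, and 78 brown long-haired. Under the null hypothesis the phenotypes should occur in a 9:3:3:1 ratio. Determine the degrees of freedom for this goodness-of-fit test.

A goodness-of-fit test with 4 phenotype classes has df = 4 − 1 = 3.

3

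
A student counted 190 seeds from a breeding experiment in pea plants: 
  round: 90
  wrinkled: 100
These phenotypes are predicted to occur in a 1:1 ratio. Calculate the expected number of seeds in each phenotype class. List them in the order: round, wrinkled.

Under the 1:1 hypothesis (Σ ratio = 2, N = 190):
  round: 190 × 1/2 = 95
  wrinkled: 190 × 1/2 = 95

95, 95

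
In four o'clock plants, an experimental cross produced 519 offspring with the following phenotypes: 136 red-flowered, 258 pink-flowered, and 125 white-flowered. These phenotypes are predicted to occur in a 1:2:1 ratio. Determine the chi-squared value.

Total ratio parts = 4. Expected numbers out of 519:
  red-flowered: 519 × 1/4 = 129.75
  pink-flowered: 519 × 2/4 = 259.5
  white-flowered: 519 × 1/4 = 129.75
χ² = Σ (O − E)² / E
  red-flowered: (136 − 129.75)² / 129.75 = 0.3011
  pink-flowered: (258 − 259.5)² / 259.5 = 0.0087
  white-flowered: (125 − 129.75)² / 129.75 = 0.1739
χ² = 0.3011 + 0.0087 + 0.1739 = 0.4837 ≈ 0.484

0.484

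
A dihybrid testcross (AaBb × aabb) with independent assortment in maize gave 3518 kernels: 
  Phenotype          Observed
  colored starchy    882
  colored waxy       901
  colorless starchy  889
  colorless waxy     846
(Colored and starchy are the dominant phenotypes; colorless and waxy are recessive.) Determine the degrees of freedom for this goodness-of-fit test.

A dihybrid testcross with independent assortment gives a 1:1:1:1 ratio.
A goodness-of-fit test with 4 phenotype classes has df = 4 − 1 = 3.

3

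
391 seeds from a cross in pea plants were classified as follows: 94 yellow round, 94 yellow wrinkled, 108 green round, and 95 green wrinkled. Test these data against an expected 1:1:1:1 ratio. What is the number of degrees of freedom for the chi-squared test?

3

A goodness-of-fit test with 4 phenotype classes has df = 4 − 1 = 3.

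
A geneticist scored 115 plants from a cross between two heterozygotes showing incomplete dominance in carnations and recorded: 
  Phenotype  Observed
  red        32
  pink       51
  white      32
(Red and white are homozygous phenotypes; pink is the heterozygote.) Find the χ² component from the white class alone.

With incomplete dominance, a heterozygote × heterozygote cross gives a 1:2:1 phenotypic ratio.
Total ratio parts = 4. Expected numbers out of 115:
  red: 115 × 1/4 = 28.75
  pink: 115 × 2/4 = 57.5
  white: 115 × 1/4 = 28.75
Contribution of white: (32 − 28.75)² / 28.75 = 0.3674

0.367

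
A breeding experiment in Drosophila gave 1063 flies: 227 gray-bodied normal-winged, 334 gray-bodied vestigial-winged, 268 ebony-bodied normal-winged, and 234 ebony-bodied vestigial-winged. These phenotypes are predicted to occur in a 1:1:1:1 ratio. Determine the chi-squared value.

Under the 1:1:1:1 hypothesis (Σ ratio = 4, N = 1063):
  gray-bodied normal-winged: 1063 × 1/4 = 265.75
  gray-bodied vestigial-winged: 1063 × 1/4 = 265.75
  ebony-bodied normal-winged: 1063 × 1/4 = 265.75
  ebony-bodied vestigial-winged: 1063 × 1/4 = 265.75
χ² = Σ (O − E)² / E
  gray-bodied normal-winged: (227 − 265.75)² / 265.75 = 5.6503
  gray-bodied vestigial-winged: (334 − 265.75)² / 265.75 = 17.5280
  ebony-bodied normal-winged: (268 − 265.75)² / 265.75 = 0.0190
  ebony-bodied vestigial-winged: (234 − 265.75)² / 265.75 = 3.7933
χ² = 5.6503 + 17.5280 + 0.0190 + 3.7933 = 26.9906 ≈ 26.991

26.991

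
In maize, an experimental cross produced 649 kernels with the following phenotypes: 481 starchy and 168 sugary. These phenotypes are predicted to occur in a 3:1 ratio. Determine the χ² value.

Under the 3:1 hypothesis (Σ ratio = 4, N = 649):
  starchy: 649 × 3/4 = 486.75
  sugary: 649 × 1/4 = 162.25
χ² = Σ (O − E)² / E
  starchy: (481 − 486.75)² / 486.75 = 0.0679
  sugary: (168 − 162.25)² / 162.25 = 0.2038
χ² = 0.0679 + 0.2038 = 0.2717 ≈ 0.272

0.272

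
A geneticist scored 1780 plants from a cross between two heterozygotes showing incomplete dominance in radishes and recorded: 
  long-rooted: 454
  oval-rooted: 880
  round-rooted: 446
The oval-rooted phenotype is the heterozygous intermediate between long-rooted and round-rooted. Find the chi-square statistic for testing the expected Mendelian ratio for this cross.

0.297

With incomplete dominance, a heterozygote × heterozygote cross gives a 1:2:1 phenotypic ratio.
Total ratio parts = 4. Expected numbers out of 1780:
  long-rooted: 1780 × 1/4 = 445
  oval-rooted: 1780 × 2/4 = 890
  round-rooted: 1780 × 1/4 = 445
χ² = Σ (O − E)² / E
  long-rooted: (454 − 445)² / 445 = 0.1820
  oval-rooted: (880 − 890)² / 890 = 0.1124
  round-rooted: (446 − 445)² / 445 = 0.0022
χ² = 0.1820 + 0.1124 + 0.0022 = 0.2966 ≈ 0.297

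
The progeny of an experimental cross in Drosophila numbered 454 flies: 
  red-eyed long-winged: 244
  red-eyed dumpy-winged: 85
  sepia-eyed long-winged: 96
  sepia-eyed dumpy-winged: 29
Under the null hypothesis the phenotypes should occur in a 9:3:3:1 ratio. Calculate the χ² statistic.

Expected counts for N = 454 under a 9:3:3:1 ratio (total parts = 16):
  red-eyed long-winged: 454 × 9/16 = 255.375
  red-eyed dumpy-winged: 454 × 3/16 = 85.125
  sepia-eyed long-winged: 454 × 3/16 = 85.125
  sepia-eyed dumpy-winged: 454 × 1/16 = 28.375
χ² = Σ (O − E)² / E
  red-eyed long-winged: (244 − 255.375)² / 255.375 = 0.5067
  red-eyed dumpy-winged: (85 − 85.125)² / 85.125 = 0.0002
  sepia-eyed long-winged: (96 − 85.125)² / 85.125 = 1.3893
  sepia-eyed dumpy-winged: (29 − 28.375)² / 28.375 = 0.0138
χ² = 0.5067 + 0.0002 + 1.3893 + 0.0138 = 1.910

1.910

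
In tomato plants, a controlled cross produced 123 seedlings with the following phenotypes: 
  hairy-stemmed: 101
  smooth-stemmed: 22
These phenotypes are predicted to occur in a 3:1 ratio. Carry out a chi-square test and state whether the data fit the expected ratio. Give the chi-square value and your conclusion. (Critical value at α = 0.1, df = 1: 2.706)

3.320; not consistent

Total ratio parts = 4. Expected numbers out of 123:
  hairy-stemmed: 123 × 3/4 = 92.25
  smooth-stemmed: 123 × 1/4 = 30.75
χ² = Σ (O − E)² / E
  hairy-stemmed: (101 − 92.25)² / 92.25 = 0.8299
  smooth-stemmed: (22 − 30.75)² / 30.75 = 2.4898
χ² = 0.8299 + 2.4898 = 3.3197 ≈ 3.320
Degrees of freedom = 2 − 1 = 1; critical value at α = 0.1 is 2.706.
Since 3.320 > 2.706, we reject the null hypothesis — the data do not fit the 3:1 ratio.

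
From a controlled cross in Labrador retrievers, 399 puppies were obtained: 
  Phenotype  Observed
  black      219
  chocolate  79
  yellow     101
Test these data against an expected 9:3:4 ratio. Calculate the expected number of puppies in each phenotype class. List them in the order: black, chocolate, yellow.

Expected counts for N = 399 under a 9:3:4 ratio (total parts = 16):
  black: 399 × 9/16 = 224.4375
  chocolate: 399 × 3/16 = 74.8125
  yellow: 399 × 4/16 = 99.75

224.4375, 74.8125, 99.75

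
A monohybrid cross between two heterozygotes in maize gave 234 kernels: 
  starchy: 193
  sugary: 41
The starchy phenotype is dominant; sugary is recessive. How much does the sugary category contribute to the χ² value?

5.235

For a monohybrid cross between heterozygotes with complete dominance, the expected phenotypic ratio is 3:1.
The 3:1 ratio has 4 parts, so with N = 234 the expected counts are:
  starchy: 234 × 3/4 = 175.5
  sugary: 234 × 1/4 = 58.5
Contribution of sugary: (41 − 58.5)² / 58.5 = 5.2350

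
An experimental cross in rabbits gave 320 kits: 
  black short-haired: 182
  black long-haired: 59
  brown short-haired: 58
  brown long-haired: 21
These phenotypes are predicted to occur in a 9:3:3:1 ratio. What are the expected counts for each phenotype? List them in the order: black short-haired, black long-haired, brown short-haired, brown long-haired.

Expected counts for N = 320 under a 9:3:3:1 ratio (total parts = 16):
  black short-haired: 320 × 9/16 = 180
  black long-haired: 320 × 3/16 = 60
  brown short-haired: 320 × 3/16 = 60
  brown long-haired: 320 × 1/16 = 20

180, 60, 60, 20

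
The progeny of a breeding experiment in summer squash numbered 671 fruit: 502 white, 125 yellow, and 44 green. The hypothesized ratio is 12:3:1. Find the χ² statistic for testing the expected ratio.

The 12:3:1 ratio has 16 parts, so with N = 671 the expected counts are:
  white: 671 × 12/16 = 503.25
  yellow: 671 × 3/16 = 125.8125
  green: 671 × 1/16 = 41.9375
χ² = Σ (O − E)² / E
  white: (502 − 503.25)² / 503.25 = 0.0031
  yellow: (125 − 125.8125)² / 125.8125 = 0.0052
  green: (44 − 41.9375)² / 41.9375 = 0.1014
χ² = 0.0031 + 0.0052 + 0.1014 = 0.1097 ≈ 0.110

0.110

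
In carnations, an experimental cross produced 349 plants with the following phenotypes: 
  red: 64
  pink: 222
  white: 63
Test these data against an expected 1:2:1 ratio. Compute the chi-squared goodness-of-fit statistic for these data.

The 1:2:1 ratio has 4 parts, so with N = 349 the expected counts are:
  red: 349 × 1/4 = 87.25
  pink: 349 × 2/4 = 174.5
  white: 349 × 1/4 = 87.25
χ² = Σ (O − E)² / E
  red: (64 − 87.25)² / 87.25 = 6.1956
  pink: (222 − 174.5)² / 174.5 = 12.9298
  white: (63 − 87.25)² / 87.25 = 6.7400
χ² = 6.1956 + 12.9298 + 6.7400 = 25.8654 ≈ 25.865

25.865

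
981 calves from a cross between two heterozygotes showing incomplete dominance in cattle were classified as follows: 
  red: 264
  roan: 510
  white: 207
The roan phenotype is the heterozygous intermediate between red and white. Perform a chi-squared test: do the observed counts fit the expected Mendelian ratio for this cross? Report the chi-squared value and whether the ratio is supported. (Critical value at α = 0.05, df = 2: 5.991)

With incomplete dominance, a heterozygote × heterozygote cross gives a 1:2:1 phenotypic ratio.
Total ratio parts = 4. Expected numbers out of 981:
  red: 981 × 1/4 = 245.25
  roan: 981 × 2/4 = 490.5
  white: 981 × 1/4 = 245.25
χ² = Σ (O − E)² / E
  red: (264 − 245.25)² / 245.25 = 1.4335
  roan: (510 − 490.5)² / 490.5 = 0.7752
  white: (207 − 245.25)² / 245.25 = 5.9656
χ² = 1.4335 + 0.7752 + 5.9656 = 8.1743 ≈ 8.174
Degrees of freedom = 3 − 1 = 2; critical value at α = 0.05 is 5.991.
Since 8.174 > 5.991, we reject the null hypothesis — the data do not fit the 1:2:1 ratio.

8.174; not consistent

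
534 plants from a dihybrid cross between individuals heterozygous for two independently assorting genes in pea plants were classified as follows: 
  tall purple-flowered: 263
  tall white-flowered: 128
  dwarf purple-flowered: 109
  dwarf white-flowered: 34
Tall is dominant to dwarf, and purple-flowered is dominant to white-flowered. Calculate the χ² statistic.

A dihybrid F₂ with independent assortment and complete dominance at both loci gives a 9:3:3:1 phenotypic ratio.
The 9:3:3:1 ratio has 16 parts, so with N = 534 the expected counts are:
  tall purple-flowered: 534 × 9/16 = 300.375
  tall white-flowered: 534 × 3/16 = 100.125
  dwarf purple-flowered: 534 × 3/16 = 100.125
  dwarf white-flowered: 534 × 1/16 = 33.375
χ² = Σ (O − E)² / E
  tall purple-flowered: (263 − 300.375)² / 300.375 = 4.6505
  tall white-flowered: (128 − 100.125)² / 100.125 = 7.7605
  dwarf purple-flowered: (109 − 100.125)² / 100.125 = 0.7867
  dwarf white-flowered: (34 − 33.375)² / 33.375 = 0.0117
χ² = 4.6505 + 7.7605 + 0.7867 + 0.0117 = 13.2094 ≈ 13.209

13.209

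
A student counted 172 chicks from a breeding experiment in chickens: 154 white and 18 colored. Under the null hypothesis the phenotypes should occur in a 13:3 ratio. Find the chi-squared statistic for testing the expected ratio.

7.750

Expected counts for N = 172 under a 13:3 ratio (total parts = 16):
  white: 172 × 13/16 = 139.75
  colored: 172 × 3/16 = 32.25
χ² = Σ (O − E)² / E
  white: (154 − 139.75)² / 139.75 = 1.4530
  colored: (18 − 32.25)² / 32.25 = 6.2965
χ² = 1.4530 + 6.2965 = 7.7495 ≈ 7.750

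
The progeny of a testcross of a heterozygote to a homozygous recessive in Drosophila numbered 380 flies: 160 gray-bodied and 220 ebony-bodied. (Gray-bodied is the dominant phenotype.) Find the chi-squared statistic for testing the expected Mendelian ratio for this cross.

A testcross of a heterozygote (Aa × aa) gives a 1:1 phenotypic ratio.
The 1:1 ratio has 2 parts, so with N = 380 the expected counts are:
  gray-bodied: 380 × 1/2 = 190
  ebony-bodied: 380 × 1/2 = 190
χ² = Σ (O − E)² / E
  gray-bodied: (160 − 190)² / 190 = 4.7368
  ebony-bodied: (220 − 190)² / 190 = 4.7368
χ² = 4.7368 + 4.7368 = 9.4736 ≈ 9.474

9.474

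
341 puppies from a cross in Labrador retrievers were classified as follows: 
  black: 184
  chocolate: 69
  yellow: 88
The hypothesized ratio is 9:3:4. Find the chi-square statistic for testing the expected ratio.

0.808

Total ratio parts = 16. Expected numbers out of 341:
  black: 341 × 9/16 = 191.8125
  chocolate: 341 × 3/16 = 63.9375
  yellow: 341 × 4/16 = 85.25
χ² = Σ (O − E)² / E
  black: (184 − 191.8125)² / 191.8125 = 0.3182
  chocolate: (69 − 63.9375)² / 63.9375 = 0.4008
  yellow: (88 − 85.25)² / 85.25 = 0.0887
χ² = 0.3182 + 0.4008 + 0.0887 = 0.8077 ≈ 0.808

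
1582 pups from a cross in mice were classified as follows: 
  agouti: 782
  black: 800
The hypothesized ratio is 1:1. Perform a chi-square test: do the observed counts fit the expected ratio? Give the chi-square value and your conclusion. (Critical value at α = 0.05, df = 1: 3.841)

0.205; consistent

The 1:1 ratio has 2 parts, so with N = 1582 the expected counts are:
  agouti: 1582 × 1/2 = 791
  black: 1582 × 1/2 = 791
χ² = Σ (O − E)² / E
  agouti: (782 − 791)² / 791 = 0.1024
  black: (800 − 791)² / 791 = 0.1024
χ² = 0.1024 + 0.1024 = 0.2048 ≈ 0.205
Degrees of freedom = 2 − 1 = 1; critical value at α = 0.05 is 3.841.
Since 0.205 < 3.841, we fail to reject the null hypothesis — the data are consistent with the 1:1 ratio.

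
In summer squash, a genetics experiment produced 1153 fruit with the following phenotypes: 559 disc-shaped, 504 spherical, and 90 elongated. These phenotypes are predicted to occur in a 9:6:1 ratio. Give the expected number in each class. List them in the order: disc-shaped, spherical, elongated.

648.5625, 432.375, 72.0625

Total ratio parts = 16. Expected numbers out of 1153:
  disc-shaped: 1153 × 9/16 = 648.5625
  spherical: 1153 × 6/16 = 432.375
  elongated: 1153 × 1/16 = 72.0625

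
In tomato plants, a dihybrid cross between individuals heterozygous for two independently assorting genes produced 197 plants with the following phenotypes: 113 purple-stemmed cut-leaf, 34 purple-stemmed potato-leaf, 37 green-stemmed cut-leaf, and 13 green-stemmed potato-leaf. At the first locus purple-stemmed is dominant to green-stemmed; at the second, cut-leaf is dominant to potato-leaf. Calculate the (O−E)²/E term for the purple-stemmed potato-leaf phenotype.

A dihybrid F₂ with independent assortment and complete dominance at both loci gives a 9:3:3:1 phenotypic ratio.
The 9:3:3:1 ratio has 16 parts, so with N = 197 the expected counts are:
  purple-stemmed cut-leaf: 197 × 9/16 = 110.8125
  purple-stemmed potato-leaf: 197 × 3/16 = 36.9375
  green-stemmed cut-leaf: 197 × 3/16 = 36.9375
  green-stemmed potato-leaf: 197 × 1/16 = 12.3125
Contribution of purple-stemmed potato-leaf: (34 − 36.9375)² / 36.9375 = 0.2336

0.234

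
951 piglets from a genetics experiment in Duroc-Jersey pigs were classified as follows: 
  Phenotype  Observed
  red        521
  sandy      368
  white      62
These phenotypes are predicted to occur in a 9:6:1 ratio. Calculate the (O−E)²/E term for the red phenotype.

0.363

Under the 9:6:1 hypothesis (Σ ratio = 16, N = 951):
  red: 951 × 9/16 = 534.9375
  sandy: 951 × 6/16 = 356.625
  white: 951 × 1/16 = 59.4375
Contribution of red: (521 − 534.9375)² / 534.9375 = 0.3631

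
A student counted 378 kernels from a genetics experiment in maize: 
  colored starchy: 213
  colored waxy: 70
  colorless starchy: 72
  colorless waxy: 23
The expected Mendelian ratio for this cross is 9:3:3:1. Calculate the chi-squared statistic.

0.046

The 9:3:3:1 ratio has 16 parts, so with N = 378 the expected counts are:
  colored starchy: 378 × 9/16 = 212.625
  colored waxy: 378 × 3/16 = 70.875
  colorless starchy: 378 × 3/16 = 70.875
  colorless waxy: 378 × 1/16 = 23.625
χ² = Σ (O − E)² / E
  colored starchy: (213 − 212.625)² / 212.625 = 0.0007
  colored waxy: (70 − 70.875)² / 70.875 = 0.0108
  colorless starchy: (72 − 70.875)² / 70.875 = 0.0179
  colorless waxy: (23 − 23.625)² / 23.625 = 0.0165
χ² = 0.0007 + 0.0108 + 0.0179 + 0.0165 = 0.0459 ≈ 0.046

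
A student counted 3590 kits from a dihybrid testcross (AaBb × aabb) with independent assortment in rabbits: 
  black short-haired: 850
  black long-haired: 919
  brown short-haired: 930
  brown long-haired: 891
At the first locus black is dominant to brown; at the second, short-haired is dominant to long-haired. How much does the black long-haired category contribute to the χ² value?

0.515

A dihybrid testcross with independent assortment gives a 1:1:1:1 ratio.
Total ratio parts = 4. Expected numbers out of 3590:
  black short-haired: 3590 × 1/4 = 897.5
  black long-haired: 3590 × 1/4 = 897.5
  brown short-haired: 3590 × 1/4 = 897.5
  brown long-haired: 3590 × 1/4 = 897.5
Contribution of black long-haired: (919 − 897.5)² / 897.5 = 0.5150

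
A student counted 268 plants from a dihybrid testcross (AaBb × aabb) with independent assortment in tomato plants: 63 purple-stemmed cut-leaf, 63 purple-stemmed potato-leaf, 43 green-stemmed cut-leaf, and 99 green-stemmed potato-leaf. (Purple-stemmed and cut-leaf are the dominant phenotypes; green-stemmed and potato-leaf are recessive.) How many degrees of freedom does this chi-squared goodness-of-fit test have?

3

A dihybrid testcross with independent assortment gives a 1:1:1:1 ratio.
A goodness-of-fit test with 4 phenotype classes has df = 4 − 1 = 3.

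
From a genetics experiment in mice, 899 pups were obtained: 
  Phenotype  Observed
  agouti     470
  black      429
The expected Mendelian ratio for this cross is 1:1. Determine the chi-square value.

1.870

Total ratio parts = 2. Expected numbers out of 899:
  agouti: 899 × 1/2 = 449.5
  black: 899 × 1/2 = 449.5
χ² = Σ (O − E)² / E
  agouti: (470 − 449.5)² / 449.5 = 0.9349
  black: (429 − 449.5)² / 449.5 = 0.9349
χ² = 0.9349 + 0.9349 = 1.8698 ≈ 1.870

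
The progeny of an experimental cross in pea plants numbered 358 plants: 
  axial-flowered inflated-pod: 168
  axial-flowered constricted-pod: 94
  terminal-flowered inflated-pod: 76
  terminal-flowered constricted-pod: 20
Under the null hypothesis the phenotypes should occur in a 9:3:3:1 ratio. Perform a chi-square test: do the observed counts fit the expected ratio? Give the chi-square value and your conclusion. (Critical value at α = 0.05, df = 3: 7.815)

17.717; not consistent

Under the 9:3:3:1 hypothesis (Σ ratio = 16, N = 358):
  axial-flowered inflated-pod: 358 × 9/16 = 201.375
  axial-flowered constricted-pod: 358 × 3/16 = 67.125
  terminal-flowered inflated-pod: 358 × 3/16 = 67.125
  terminal-flowered constricted-pod: 358 × 1/16 = 22.375
χ² = Σ (O − E)² / E
  axial-flowered inflated-pod: (168 − 201.375)² / 201.375 = 5.5314
  axial-flowered constricted-pod: (94 − 67.125)² / 67.125 = 10.7600
  terminal-flowered inflated-pod: (76 − 67.125)² / 67.125 = 1.1734
  terminal-flowered constricted-pod: (20 − 22.375)² / 22.375 = 0.2521
χ² = 5.5314 + 10.7600 + 1.1734 + 0.2521 = 17.7169 ≈ 17.717
Degrees of freedom = 4 − 1 = 3; critical value at α = 0.05 is 7.815.
Since 17.717 > 7.815, we reject the null hypothesis — the data do not fit the 9:3:3:1 ratio.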